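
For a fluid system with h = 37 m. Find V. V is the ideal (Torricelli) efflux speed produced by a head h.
Formula: V = \sqrt{2 g h}
V = √(2·9.81·37) = 26.94 m/s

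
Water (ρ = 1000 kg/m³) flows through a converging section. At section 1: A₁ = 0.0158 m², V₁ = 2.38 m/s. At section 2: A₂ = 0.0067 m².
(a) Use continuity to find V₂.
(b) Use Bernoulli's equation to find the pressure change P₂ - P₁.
(a) Continuity: A₁V₁=A₂V₂ -> V₂=A₁V₁/A₂=0.0158*2.38/0.0067=5.61 m/s
(b) Bernoulli: P₂-P₁=0.5*rho*(V₁^2-V₂^2)/1000=0.5*1000*(2.38^2-5.61^2)/1000=-12.9 kPa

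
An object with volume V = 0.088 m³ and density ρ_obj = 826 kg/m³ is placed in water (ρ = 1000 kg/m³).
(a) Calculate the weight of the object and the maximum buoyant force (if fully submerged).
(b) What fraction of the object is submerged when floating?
(a) W=rho_obj*g*V=826*9.81*0.088=713.1 N; F_B(max)=rho*g*V=1000*9.81*0.088=863.3 N
(b) Floating fraction=rho_obj/rho=826/1000=0.826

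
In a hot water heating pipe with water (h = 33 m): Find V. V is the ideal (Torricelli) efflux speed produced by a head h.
Formula: V = \sqrt{2 g h}
V = √(2·9.81·33) = 25.45 m/s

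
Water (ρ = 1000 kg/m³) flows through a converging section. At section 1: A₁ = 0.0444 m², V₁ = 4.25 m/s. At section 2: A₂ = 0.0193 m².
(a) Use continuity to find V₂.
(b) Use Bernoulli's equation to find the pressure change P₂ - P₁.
(a) Continuity: A₁V₁=A₂V₂ -> V₂=A₁V₁/A₂=0.0444*4.25/0.0193=9.78 m/s
(b) Bernoulli: P₂-P₁=0.5*rho*(V₁^2-V₂^2)/1000=0.5*1000*(4.25^2-9.78^2)/1000=-38.79 kPa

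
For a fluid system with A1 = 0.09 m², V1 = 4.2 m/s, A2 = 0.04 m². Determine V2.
Formula: V_2 = \frac{A_1 V_1}{A_2}
V2 = 0.09·4.2/0.04 = 9.45 m/s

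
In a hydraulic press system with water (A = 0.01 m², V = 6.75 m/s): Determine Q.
Formula: Q = A V
Q = 0.01·6.75·1000 = 67.5 L/s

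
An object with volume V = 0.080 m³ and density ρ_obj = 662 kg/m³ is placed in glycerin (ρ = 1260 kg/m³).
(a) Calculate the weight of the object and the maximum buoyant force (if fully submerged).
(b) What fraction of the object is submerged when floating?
(a) W=rho_obj*g*V=662*9.81*0.080=519.5 N; F_B(max)=rho*g*V=1260*9.81*0.080=988.8 N
(b) Floating fraction=rho_obj/rho=662/1260=0.525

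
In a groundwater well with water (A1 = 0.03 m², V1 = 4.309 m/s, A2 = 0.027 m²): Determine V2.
Formula: V_2 = \frac{A_1 V_1}{A_2}
V2 = 0.03·4.309/0.027 = 4.788 m/s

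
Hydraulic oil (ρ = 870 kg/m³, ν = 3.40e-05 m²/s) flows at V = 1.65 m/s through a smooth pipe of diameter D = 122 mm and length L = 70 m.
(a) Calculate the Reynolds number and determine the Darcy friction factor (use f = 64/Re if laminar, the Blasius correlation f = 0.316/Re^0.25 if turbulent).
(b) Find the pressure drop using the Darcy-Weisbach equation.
(a) Re = V·D/ν = 1.65·0.122/3.40e-05 = 5920.6 → turbulent (Re > 4000); f = 0.316/Re^0.25 = 0.316/5920.6^0.25 = 0.036024
(b) Darcy-Weisbach: ΔP = f·(L/D)·½ρV²/1000 = 0.036024·(70/0.122)·½·870·1.65²/1000 = 24.48 kPa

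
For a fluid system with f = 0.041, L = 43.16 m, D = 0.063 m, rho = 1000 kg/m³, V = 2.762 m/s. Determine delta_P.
Formula: \Delta P = f \frac{L}{D} \frac{\rho V^2}{2}
delta_P = 0.041·(43.16/0.063)·0.5·1000·2.762²/1000 = 107.1 kPa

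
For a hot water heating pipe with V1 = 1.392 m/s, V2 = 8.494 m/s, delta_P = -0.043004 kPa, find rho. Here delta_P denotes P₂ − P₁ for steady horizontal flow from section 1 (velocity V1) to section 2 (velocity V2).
Formula: \Delta P = \frac{1}{2} \rho (V_1^2 - V_2^2)
Substituting knowns: -0.043004 = 0.5·rho·(1.392² − 8.494²)/1000
Solving for rho: rho = 2·(-0.043004·1000)/(1.392² − 8.494²) = 1.225 kg/m³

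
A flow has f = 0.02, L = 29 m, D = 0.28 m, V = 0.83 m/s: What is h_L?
Formula: h_L = f \frac{L}{D} \frac{V^2}{2g}
h_L = 0.02·(29/0.28)·0.83²/(2·9.81) = 0.07273 m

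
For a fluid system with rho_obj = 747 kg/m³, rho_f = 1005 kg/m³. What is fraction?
Formula: f_{sub} = \frac{\rho_{obj}}{\rho_f}
fraction = 747/1005 = 0.7433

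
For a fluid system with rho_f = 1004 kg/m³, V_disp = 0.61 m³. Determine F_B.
Formula: F_B = \rho_f g V_{disp}
F_B = 1004·9.81·0.61 = 6008 N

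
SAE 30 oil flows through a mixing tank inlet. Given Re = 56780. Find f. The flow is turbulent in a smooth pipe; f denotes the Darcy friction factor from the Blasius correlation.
Formula: f = \frac{0.316}{Re^{0.25}}
f = 0.316/56780^0.25 = 0.02047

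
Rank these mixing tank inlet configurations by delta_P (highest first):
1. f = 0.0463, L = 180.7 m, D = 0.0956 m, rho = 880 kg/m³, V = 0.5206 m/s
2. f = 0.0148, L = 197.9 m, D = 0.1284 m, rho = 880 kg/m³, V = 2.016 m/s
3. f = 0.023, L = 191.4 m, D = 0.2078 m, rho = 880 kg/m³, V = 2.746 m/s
Case 1: delta_P = 10.44 kPa
Case 2: delta_P = 40.79 kPa
Case 3: delta_P = 70.29 kPa
Ranking (highest first): 3, 2, 1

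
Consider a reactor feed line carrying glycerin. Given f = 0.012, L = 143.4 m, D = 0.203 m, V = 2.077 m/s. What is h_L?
Formula: h_L = f \frac{L}{D} \frac{V^2}{2g}
h_L = 0.012·(143.4/0.203)·2.077²/(2·9.81) = 1.864 m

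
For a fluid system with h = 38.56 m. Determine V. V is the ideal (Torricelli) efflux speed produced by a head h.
Formula: V = \sqrt{2 g h}
V = √(2·9.81·38.56) = 27.51 m/s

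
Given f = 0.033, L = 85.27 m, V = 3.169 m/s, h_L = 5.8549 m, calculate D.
Formula: h_L = f \frac{L}{D} \frac{V^2}{2g}
Substituting knowns: 5.8549 = 0.033·(85.27/D)·3.169²/(2·9.81)
Solving for D: D = 0.033·85.27·3.169²/(2·9.81·5.8549) = 0.246 m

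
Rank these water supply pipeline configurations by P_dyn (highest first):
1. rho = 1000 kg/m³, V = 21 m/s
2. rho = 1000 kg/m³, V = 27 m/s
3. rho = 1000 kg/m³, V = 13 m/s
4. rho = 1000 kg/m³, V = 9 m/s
Case 1: P_dyn = 220.5 kPa
Case 2: P_dyn = 364.5 kPa
Case 3: P_dyn = 84.5 kPa
Case 4: P_dyn = 40.5 kPa
Ranking (highest first): 2, 1, 3, 4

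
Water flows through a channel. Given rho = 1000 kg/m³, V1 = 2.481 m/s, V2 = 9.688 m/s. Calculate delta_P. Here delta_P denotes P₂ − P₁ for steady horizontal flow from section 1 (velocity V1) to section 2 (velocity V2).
Formula: \Delta P = \frac{1}{2} \rho (V_1^2 - V_2^2)
delta_P = 0.5·1000·(2.481² − 9.688²)/1000 = -43.85 kPa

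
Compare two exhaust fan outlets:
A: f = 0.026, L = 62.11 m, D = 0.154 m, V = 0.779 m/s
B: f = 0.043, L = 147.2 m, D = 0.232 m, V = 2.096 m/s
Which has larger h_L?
h_L(A) = 0.3243 m, h_L(B) = 6.109 m. Answer: B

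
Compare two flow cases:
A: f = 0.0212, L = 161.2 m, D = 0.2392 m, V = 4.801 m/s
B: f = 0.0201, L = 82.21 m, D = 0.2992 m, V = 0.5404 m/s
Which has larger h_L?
h_L(A) = 16.78 m, h_L(B) = 0.0822 m. Answer: A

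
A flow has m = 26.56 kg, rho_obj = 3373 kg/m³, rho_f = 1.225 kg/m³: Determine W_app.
Formula: W_{app} = mg\left(1 - \frac{\rho_f}{\rho_{obj}}\right)
W_app = 26.56·9.81·(1 − 1.225/3373) = 260.5 N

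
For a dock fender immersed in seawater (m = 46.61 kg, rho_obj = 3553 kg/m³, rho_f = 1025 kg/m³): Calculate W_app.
Formula: W_{app} = mg\left(1 - \frac{\rho_f}{\rho_{obj}}\right)
W_app = 46.61·9.81·(1 − 1025/3553) = 325.3 N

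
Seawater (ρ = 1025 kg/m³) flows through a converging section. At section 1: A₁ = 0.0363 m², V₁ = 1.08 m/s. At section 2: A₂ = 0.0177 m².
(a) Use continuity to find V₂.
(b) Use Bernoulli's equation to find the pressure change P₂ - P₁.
(a) Continuity: A₁V₁=A₂V₂ -> V₂=A₁V₁/A₂=0.0363*1.08/0.0177=2.21 m/s
(b) Bernoulli: P₂-P₁=0.5*rho*(V₁^2-V₂^2)/1000=0.5*1025*(1.08^2-2.21^2)/1000=-1.905 kPa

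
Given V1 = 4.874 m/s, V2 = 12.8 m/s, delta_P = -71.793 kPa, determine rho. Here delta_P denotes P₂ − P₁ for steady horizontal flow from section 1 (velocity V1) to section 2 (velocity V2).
Formula: \Delta P = \frac{1}{2} \rho (V_1^2 - V_2^2)
Substituting knowns: -71.793 = 0.5·rho·(4.874² − 12.8²)/1000
Solving for rho: rho = 2·(-71.793·1000)/(4.874² − 12.8²) = 1025 kg/m³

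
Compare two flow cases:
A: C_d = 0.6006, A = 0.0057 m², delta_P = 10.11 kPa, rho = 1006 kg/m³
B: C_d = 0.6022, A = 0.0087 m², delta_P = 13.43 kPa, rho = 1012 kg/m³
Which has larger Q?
Q(A) = 15.35 L/s, Q(B) = 26.99 L/s. Answer: B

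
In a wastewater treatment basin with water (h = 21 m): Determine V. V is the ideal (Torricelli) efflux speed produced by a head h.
Formula: V = \sqrt{2 g h}
V = √(2·9.81·21) = 20.3 m/s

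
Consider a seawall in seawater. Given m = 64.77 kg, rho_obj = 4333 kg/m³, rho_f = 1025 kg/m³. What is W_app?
Formula: W_{app} = mg\left(1 - \frac{\rho_f}{\rho_{obj}}\right)
W_app = 64.77·9.81·(1 − 1025/4333) = 485.1 N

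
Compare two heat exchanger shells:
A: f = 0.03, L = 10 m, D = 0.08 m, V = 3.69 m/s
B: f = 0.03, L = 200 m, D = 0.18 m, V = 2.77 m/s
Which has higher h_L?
h_L(A) = 2.602 m, h_L(B) = 13.04 m. Answer: B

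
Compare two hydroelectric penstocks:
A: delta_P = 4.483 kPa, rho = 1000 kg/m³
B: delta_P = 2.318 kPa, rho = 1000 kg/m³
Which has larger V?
V(A) = 2.994 m/s, V(B) = 2.153 m/s. Answer: A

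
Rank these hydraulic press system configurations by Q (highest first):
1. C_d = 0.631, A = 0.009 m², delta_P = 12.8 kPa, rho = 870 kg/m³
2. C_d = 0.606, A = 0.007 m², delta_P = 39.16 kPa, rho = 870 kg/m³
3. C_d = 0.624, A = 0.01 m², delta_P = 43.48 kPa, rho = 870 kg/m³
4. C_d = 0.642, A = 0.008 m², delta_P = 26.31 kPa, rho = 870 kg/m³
Case 1: Q = 30.81 L/s
Case 2: Q = 40.25 L/s
Case 3: Q = 62.39 L/s
Case 4: Q = 39.94 L/s
Ranking (highest first): 3, 2, 4, 1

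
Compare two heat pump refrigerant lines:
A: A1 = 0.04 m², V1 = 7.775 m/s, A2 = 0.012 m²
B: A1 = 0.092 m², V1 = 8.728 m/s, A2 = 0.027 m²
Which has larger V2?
V2(A) = 25.92 m/s, V2(B) = 29.74 m/s. Answer: B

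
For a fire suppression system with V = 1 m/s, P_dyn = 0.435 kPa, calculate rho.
Formula: P_{dyn} = \frac{1}{2} \rho V^2
Substituting knowns: 0.435 = 0.5·rho·1²/1000
Solving for rho: rho = 2·(0.435·1000)/1² = 870 kg/m³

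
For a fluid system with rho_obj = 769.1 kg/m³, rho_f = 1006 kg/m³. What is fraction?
Formula: f_{sub} = \frac{\rho_{obj}}{\rho_f}
fraction = 769.1/1006 = 0.7645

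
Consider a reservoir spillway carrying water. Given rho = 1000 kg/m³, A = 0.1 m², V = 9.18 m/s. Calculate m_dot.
Formula: \dot{m} = \rho A V
m_dot = 1000·0.1·9.18 = 918 kg/s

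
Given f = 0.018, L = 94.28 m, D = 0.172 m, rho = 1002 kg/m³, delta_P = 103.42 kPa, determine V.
Formula: \Delta P = f \frac{L}{D} \frac{\rho V^2}{2}
Substituting knowns: 103.42 = 0.018·(94.28/0.172)·0.5·1002·V²/1000
Solving for V: V = √((103.42·1000)/(0.018·(94.28/0.172)·0.5·1002)) = 4.574 m/s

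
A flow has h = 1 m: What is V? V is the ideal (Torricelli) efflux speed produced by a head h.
Formula: V = \sqrt{2 g h}
V = √(2·9.81·1) = 4.429 m/s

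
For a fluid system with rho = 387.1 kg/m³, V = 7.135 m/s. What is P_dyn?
Formula: P_{dyn} = \frac{1}{2} \rho V^2
P_dyn = 0.5·387.1·7.135²/1000 = 9.853 kPa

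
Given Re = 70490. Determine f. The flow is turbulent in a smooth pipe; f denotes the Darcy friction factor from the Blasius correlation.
Formula: f = \frac{0.316}{Re^{0.25}}
f = 0.316/70490^0.25 = 0.01939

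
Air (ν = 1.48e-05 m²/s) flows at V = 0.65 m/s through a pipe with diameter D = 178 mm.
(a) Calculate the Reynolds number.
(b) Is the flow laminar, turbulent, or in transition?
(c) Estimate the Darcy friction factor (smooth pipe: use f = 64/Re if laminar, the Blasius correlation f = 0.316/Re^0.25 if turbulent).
(a) Re = V·D/ν = 0.65·0.178/1.48e-05 = 7817.6
(b) Flow regime: turbulent (Re > 4000)
(c) Friction factor: f = 0.316/Re^0.25 = 0.316/7817.6^0.25 = 0.03361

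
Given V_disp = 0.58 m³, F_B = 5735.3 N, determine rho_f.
Formula: F_B = \rho_f g V_{disp}
Substituting knowns: 5735.3 = rho_f·9.81·0.58
Solving for rho_f: rho_f = 5735.3/(9.81·0.58) = 1008 kg/m³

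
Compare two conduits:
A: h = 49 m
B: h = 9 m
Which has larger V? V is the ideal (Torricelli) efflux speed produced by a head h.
V(A) = 31.01 m/s, V(B) = 13.29 m/s. Answer: A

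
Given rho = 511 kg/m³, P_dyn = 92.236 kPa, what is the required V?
Formula: P_{dyn} = \frac{1}{2} \rho V^2
Substituting knowns: 92.236 = 0.5·511·V²/1000
Solving for V: V = √(2·(92.236·1000)/511) = 19 m/s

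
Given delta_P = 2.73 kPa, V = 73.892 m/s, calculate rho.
Formula: V = \sqrt{\frac{2 \Delta P}{\rho}}
Substituting knowns: 73.892 = √(2·(2.73·1000)/rho)
Solving for rho: rho = 2·(2.73·1000)/73.892² = 1 kg/m³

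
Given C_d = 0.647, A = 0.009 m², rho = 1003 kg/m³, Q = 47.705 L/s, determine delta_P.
Formula: Q = C_d A \sqrt{\frac{2 \Delta P}{\rho}}
Substituting knowns: 47.705 = 0.647·0.009·√(2·(delta_P·1000)/1003)·1000
Solving for delta_P: delta_P = ((47.705/1000)/(0.647·0.009))²·1003/2/1000 = 33.66 kPa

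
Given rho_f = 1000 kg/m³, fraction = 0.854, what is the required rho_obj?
Formula: f_{sub} = \frac{\rho_{obj}}{\rho_f}
Substituting knowns: 0.854 = rho_obj/1000
Solving for rho_obj: rho_obj = 0.854·1000 = 854 kg/m³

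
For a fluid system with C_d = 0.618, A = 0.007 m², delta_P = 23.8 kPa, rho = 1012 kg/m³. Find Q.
Formula: Q = C_d A \sqrt{\frac{2 \Delta P}{\rho}}
Q = 0.618·0.007·√(2·(23.8·1000)/1012)·1000 = 29.67 L/s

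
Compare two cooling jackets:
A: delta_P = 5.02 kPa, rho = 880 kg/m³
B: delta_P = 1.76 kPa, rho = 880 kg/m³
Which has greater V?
V(A) = 3.378 m/s, V(B) = 2 m/s. Answer: A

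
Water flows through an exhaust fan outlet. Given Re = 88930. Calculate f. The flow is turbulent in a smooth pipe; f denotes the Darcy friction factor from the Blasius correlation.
Formula: f = \frac{0.316}{Re^{0.25}}
f = 0.316/88930^0.25 = 0.0183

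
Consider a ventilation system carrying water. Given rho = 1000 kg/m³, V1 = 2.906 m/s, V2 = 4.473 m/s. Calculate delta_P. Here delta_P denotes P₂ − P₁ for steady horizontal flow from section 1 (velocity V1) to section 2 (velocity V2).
Formula: \Delta P = \frac{1}{2} \rho (V_1^2 - V_2^2)
delta_P = 0.5·1000·(2.906² − 4.473²)/1000 = -5.781 kPa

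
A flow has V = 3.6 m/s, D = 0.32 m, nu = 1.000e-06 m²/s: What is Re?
Formula: Re = \frac{V D}{\nu}
Re = 3.6·0.32/1.000e-06 = 1.152e+06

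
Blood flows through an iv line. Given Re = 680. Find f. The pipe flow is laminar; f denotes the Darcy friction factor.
Formula: f = \frac{64}{Re}
f = 64/680 = 0.09412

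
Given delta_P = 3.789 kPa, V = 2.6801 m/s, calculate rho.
Formula: V = \sqrt{\frac{2 \Delta P}{\rho}}
Substituting knowns: 2.6801 = √(2·(3.789·1000)/rho)
Solving for rho: rho = 2·(3.789·1000)/2.6801² = 1055 kg/m³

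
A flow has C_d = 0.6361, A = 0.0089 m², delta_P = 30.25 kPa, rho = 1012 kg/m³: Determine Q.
Formula: Q = C_d A \sqrt{\frac{2 \Delta P}{\rho}}
Q = 0.6361·0.0089·√(2·(30.25·1000)/1012)·1000 = 43.77 L/s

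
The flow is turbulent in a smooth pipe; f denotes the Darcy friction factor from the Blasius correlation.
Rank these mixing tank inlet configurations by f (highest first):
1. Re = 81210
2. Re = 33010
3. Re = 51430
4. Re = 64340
Case 1: f = 0.01872
Case 2: f = 0.02344
Case 3: f = 0.02098
Case 4: f = 0.01984
Ranking (highest first): 2, 3, 4, 1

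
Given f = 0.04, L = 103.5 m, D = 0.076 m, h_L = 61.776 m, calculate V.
Formula: h_L = f \frac{L}{D} \frac{V^2}{2g}
Substituting knowns: 61.776 = 0.04·(103.5/0.076)·V²/(2·9.81)
Solving for V: V = √(61.776·2·9.81/(0.04·(103.5/0.076))) = 4.717 m/s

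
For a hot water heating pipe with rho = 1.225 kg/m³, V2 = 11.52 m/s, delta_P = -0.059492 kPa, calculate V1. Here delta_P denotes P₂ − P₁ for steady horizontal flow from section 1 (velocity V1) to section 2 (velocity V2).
Formula: \Delta P = \frac{1}{2} \rho (V_1^2 - V_2^2)
Substituting knowns: -0.059492 = 0.5·1.225·(V1² − 11.52²)/1000
Solving for V1: V1 = √(11.52² + 2·(-0.059492·1000)/1.225) = 5.965 m/s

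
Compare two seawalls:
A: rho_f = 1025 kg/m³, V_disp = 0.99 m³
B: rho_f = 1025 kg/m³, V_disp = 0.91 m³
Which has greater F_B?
F_B(A) = 9955 N, F_B(B) = 9150 N. Answer: A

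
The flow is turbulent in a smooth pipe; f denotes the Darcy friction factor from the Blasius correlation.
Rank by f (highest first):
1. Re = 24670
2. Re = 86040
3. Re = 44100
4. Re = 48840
Case 1: f = 0.02521
Case 2: f = 0.01845
Case 3: f = 0.02181
Case 4: f = 0.02126
Ranking (highest first): 1, 3, 4, 2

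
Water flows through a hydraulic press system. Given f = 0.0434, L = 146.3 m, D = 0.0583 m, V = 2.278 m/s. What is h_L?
Formula: h_L = f \frac{L}{D} \frac{V^2}{2g}
h_L = 0.0434·(146.3/0.0583)·2.278²/(2·9.81) = 28.81 m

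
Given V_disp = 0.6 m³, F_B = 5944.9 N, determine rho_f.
Formula: F_B = \rho_f g V_{disp}
Substituting knowns: 5944.9 = rho_f·9.81·0.6
Solving for rho_f: rho_f = 5944.9/(9.81·0.6) = 1010 kg/m³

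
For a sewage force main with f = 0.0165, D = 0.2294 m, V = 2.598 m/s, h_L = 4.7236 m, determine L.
Formula: h_L = f \frac{L}{D} \frac{V^2}{2g}
Substituting knowns: 4.7236 = 0.0165·(L/0.2294)·2.598²/(2·9.81)
Solving for L: L = 4.7236·2·9.81·0.2294/(0.0165·2.598²) = 190.9 m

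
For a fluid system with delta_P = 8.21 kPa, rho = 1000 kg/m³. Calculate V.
Formula: V = \sqrt{\frac{2 \Delta P}{\rho}}
V = √(2·(8.21·1000)/1000) = 4.052 m/s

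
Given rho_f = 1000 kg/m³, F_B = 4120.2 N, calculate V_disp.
Formula: F_B = \rho_f g V_{disp}
Substituting knowns: 4120.2 = 1000·9.81·V_disp
Solving for V_disp: V_disp = 4120.2/(1000·9.81) = 0.42 m³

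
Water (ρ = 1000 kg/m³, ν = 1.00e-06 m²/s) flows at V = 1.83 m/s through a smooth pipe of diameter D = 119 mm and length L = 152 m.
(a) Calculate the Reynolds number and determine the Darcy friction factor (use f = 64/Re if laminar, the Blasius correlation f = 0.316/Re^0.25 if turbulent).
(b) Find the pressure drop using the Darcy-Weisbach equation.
(a) Re = V·D/ν = 1.83·0.119/1.00e-06 = 217770 → turbulent (Re > 4000); f = 0.316/Re^0.25 = 0.316/217770^0.25 = 0.014628 (Blasius is strictly valid for Re ≲ 1e5; used here as the smooth-pipe estimate the problem specifies)
(b) Darcy-Weisbach: ΔP = f·(L/D)·½ρV²/1000 = 0.014628·(152/0.119)·½·1000·1.83²/1000 = 31.29 kPa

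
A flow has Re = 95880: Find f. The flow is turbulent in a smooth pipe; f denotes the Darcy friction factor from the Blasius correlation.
Formula: f = \frac{0.316}{Re^{0.25}}
f = 0.316/95880^0.25 = 0.01796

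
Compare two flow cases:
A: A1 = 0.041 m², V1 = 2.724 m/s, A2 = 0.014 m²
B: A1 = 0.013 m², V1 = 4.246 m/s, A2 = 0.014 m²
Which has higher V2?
V2(A) = 7.977 m/s, V2(B) = 3.943 m/s. Answer: A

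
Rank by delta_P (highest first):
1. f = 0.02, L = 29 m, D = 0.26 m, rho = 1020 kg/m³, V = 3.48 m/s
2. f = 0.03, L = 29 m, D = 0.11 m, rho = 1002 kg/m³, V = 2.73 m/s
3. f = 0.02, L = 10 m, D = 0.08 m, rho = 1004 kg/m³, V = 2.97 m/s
Case 1: delta_P = 13.78 kPa
Case 2: delta_P = 29.53 kPa
Case 3: delta_P = 11.07 kPa
Ranking (highest first): 2, 1, 3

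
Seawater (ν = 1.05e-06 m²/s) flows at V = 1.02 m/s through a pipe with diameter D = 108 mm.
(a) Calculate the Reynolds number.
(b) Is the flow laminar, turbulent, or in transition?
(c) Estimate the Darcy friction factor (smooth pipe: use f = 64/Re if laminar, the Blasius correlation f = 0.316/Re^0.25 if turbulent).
(a) Re = V·D/ν = 1.02·0.108/1.05e-06 = 104910
(b) Flow regime: turbulent (Re > 4000)
(c) Friction factor: f = 0.316/Re^0.25 = 0.316/104910^0.25 = 0.01756 (Blasius is strictly valid for Re ≲ 1e5; used here as the smooth-pipe estimate the problem specifies)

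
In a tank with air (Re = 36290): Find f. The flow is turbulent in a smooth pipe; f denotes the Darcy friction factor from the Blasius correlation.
Formula: f = \frac{0.316}{Re^{0.25}}
f = 0.316/36290^0.25 = 0.02289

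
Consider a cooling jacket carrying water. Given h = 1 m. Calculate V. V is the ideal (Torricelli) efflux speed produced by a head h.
Formula: V = \sqrt{2 g h}
V = √(2·9.81·1) = 4.429 m/s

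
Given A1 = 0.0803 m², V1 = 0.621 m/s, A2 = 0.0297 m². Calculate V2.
Formula: V_2 = \frac{A_1 V_1}{A_2}
V2 = 0.0803·0.621/0.0297 = 1.679 m/s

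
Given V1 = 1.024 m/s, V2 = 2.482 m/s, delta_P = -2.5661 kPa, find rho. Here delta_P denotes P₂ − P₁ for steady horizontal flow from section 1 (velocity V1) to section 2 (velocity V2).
Formula: \Delta P = \frac{1}{2} \rho (V_1^2 - V_2^2)
Substituting knowns: -2.5661 = 0.5·rho·(1.024² − 2.482²)/1000
Solving for rho: rho = 2·(-2.5661·1000)/(1.024² − 2.482²) = 1004 kg/m³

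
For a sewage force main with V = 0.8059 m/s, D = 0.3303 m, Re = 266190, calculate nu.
Formula: Re = \frac{V D}{\nu}
Substituting knowns: 266190 = 0.8059·0.3303/nu
Solving for nu: nu = 0.8059·0.3303/266190 = 1.000e-06 m²/s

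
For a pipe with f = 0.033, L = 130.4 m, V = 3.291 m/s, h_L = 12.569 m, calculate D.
Formula: h_L = f \frac{L}{D} \frac{V^2}{2g}
Substituting knowns: 12.569 = 0.033·(130.4/D)·3.291²/(2·9.81)
Solving for D: D = 0.033·130.4·3.291²/(2·9.81·12.569) = 0.189 m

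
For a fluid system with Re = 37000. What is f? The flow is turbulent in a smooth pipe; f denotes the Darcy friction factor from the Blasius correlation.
Formula: f = \frac{0.316}{Re^{0.25}}
f = 0.316/37000^0.25 = 0.02278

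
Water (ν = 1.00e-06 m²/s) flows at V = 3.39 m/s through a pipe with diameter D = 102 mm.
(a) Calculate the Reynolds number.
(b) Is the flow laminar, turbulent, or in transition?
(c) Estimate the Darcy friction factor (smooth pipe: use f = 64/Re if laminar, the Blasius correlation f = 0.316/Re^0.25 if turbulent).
(a) Re = V·D/ν = 3.39·0.102/1.00e-06 = 345780
(b) Flow regime: turbulent (Re > 4000)
(c) Friction factor: f = 0.316/Re^0.25 = 0.316/345780^0.25 = 0.01303 (Blasius is strictly valid for Re ≲ 1e5; used here as the smooth-pipe estimate the problem specifies)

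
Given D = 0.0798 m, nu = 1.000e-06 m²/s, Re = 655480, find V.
Formula: Re = \frac{V D}{\nu}
Substituting knowns: 655480 = V·0.0798/1.000e-06
Solving for V: V = 655480·1.000e-06/0.0798 = 8.214 m/s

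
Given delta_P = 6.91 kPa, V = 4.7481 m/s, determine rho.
Formula: V = \sqrt{\frac{2 \Delta P}{\rho}}
Substituting knowns: 4.7481 = √(2·(6.91·1000)/rho)
Solving for rho: rho = 2·(6.91·1000)/4.7481² = 613 kg/m³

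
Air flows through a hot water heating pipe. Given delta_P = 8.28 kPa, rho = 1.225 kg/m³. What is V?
Formula: V = \sqrt{\frac{2 \Delta P}{\rho}}
V = √(2·(8.28·1000)/1.225) = 116.3 m/s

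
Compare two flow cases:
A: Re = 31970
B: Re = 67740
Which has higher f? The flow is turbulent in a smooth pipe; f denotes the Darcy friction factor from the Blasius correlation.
f(A) = 0.02363, f(B) = 0.01959. Answer: A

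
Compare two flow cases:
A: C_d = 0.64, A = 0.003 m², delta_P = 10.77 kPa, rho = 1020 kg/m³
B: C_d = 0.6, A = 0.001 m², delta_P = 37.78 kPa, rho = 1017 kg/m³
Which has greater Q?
Q(A) = 8.823 L/s, Q(B) = 5.172 L/s. Answer: A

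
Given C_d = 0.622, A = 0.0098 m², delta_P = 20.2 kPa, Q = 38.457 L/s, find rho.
Formula: Q = C_d A \sqrt{\frac{2 \Delta P}{\rho}}
Substituting knowns: 38.457 = 0.622·0.0098·√(2·(20.2·1000)/rho)·1000
Solving for rho: rho = 2·(20.2·1000)/((38.457/1000)/(0.622·0.0098))² = 1015 kg/m³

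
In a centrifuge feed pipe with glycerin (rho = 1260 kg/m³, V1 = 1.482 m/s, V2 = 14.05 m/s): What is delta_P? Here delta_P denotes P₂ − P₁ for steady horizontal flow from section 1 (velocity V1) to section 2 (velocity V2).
Formula: \Delta P = \frac{1}{2} \rho (V_1^2 - V_2^2)
delta_P = 0.5·1260·(1.482² − 14.05²)/1000 = -123 kPa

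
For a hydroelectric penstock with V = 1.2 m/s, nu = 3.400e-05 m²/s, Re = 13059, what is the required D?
Formula: Re = \frac{V D}{\nu}
Substituting knowns: 13059 = 1.2·D/3.400e-05
Solving for D: D = 13059·3.400e-05/1.2 = 0.37 m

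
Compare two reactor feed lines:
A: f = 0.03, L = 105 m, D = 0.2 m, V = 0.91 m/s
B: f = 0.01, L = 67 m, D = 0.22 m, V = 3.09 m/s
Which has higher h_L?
h_L(A) = 0.6648 m, h_L(B) = 1.482 m. Answer: B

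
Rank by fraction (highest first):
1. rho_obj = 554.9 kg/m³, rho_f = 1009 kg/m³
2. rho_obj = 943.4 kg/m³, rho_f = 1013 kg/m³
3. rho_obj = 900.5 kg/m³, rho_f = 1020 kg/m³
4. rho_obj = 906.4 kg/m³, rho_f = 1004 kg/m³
Case 1: fraction = 0.55
Case 2: fraction = 0.9313
Case 3: fraction = 0.8828
Case 4: fraction = 0.9028
Ranking (highest first): 2, 4, 3, 1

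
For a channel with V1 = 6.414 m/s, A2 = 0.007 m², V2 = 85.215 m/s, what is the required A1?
Formula: V_2 = \frac{A_1 V_1}{A_2}
Substituting knowns: 85.215 = A1·6.414/0.007
Solving for A1: A1 = 85.215·0.007/6.414 = 0.093 m²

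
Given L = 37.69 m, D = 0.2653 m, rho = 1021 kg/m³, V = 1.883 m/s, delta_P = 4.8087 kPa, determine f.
Formula: \Delta P = f \frac{L}{D} \frac{\rho V^2}{2}
Substituting knowns: 4.8087 = f·(37.69/0.2653)·0.5·1021·1.883²/1000
Solving for f: f = (4.8087·1000)/((37.69/0.2653)·0.5·1021·1.883²) = 0.0187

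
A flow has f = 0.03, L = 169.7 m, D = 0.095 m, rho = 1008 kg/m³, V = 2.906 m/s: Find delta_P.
Formula: \Delta P = f \frac{L}{D} \frac{\rho V^2}{2}
delta_P = 0.03·(169.7/0.095)·0.5·1008·2.906²/1000 = 228.1 kPa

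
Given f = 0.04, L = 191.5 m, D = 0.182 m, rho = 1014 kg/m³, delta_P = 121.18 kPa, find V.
Formula: \Delta P = f \frac{L}{D} \frac{\rho V^2}{2}
Substituting knowns: 121.18 = 0.04·(191.5/0.182)·0.5·1014·V²/1000
Solving for V: V = √((121.18·1000)/(0.04·(191.5/0.182)·0.5·1014)) = 2.383 m/s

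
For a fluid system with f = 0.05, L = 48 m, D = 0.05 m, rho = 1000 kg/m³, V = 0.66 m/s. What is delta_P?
Formula: \Delta P = f \frac{L}{D} \frac{\rho V^2}{2}
delta_P = 0.05·(48/0.05)·0.5·1000·0.66²/1000 = 10.45 kPa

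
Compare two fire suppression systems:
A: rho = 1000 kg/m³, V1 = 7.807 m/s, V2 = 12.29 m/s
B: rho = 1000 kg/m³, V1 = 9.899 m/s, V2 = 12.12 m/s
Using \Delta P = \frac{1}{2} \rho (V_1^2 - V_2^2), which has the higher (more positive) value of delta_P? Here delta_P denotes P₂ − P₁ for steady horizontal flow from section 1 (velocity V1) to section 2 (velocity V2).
delta_P(A) = -45.05 kPa, delta_P(B) = -24.45 kPa. Answer: B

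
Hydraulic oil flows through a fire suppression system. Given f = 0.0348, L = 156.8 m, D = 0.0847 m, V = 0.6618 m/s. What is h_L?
Formula: h_L = f \frac{L}{D} \frac{V^2}{2g}
h_L = 0.0348·(156.8/0.0847)·0.6618²/(2·9.81) = 1.438 m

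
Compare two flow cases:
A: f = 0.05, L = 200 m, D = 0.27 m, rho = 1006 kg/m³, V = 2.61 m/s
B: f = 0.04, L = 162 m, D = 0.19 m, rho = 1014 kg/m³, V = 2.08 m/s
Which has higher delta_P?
delta_P(A) = 126.9 kPa, delta_P(B) = 74.81 kPa. Answer: A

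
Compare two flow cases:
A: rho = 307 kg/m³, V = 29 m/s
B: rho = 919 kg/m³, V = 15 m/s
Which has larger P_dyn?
P_dyn(A) = 129.1 kPa, P_dyn(B) = 103.4 kPa. Answer: A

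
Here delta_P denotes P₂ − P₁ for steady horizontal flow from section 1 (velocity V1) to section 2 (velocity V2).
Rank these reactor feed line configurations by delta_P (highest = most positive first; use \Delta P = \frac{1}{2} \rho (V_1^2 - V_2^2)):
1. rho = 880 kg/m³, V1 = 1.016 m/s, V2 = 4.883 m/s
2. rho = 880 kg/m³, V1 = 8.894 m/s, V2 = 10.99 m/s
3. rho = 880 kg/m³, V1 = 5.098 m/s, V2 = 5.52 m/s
Case 1: delta_P = -10.04 kPa
Case 2: delta_P = -18.34 kPa
Case 3: delta_P = -1.972 kPa
Ranking (highest first): 3, 1, 2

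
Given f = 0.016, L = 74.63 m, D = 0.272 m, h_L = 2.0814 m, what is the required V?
Formula: h_L = f \frac{L}{D} \frac{V^2}{2g}
Substituting knowns: 2.0814 = 0.016·(74.63/0.272)·V²/(2·9.81)
Solving for V: V = √(2.0814·2·9.81/(0.016·(74.63/0.272))) = 3.05 m/s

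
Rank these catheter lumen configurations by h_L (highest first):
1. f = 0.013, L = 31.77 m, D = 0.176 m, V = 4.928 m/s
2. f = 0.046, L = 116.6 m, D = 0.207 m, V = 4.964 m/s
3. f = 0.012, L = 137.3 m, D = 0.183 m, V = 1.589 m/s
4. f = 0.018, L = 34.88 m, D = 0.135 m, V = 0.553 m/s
Case 1: h_L = 2.905 m
Case 2: h_L = 32.54 m
Case 3: h_L = 1.159 m
Case 4: h_L = 0.07249 m
Ranking (highest first): 2, 1, 3, 4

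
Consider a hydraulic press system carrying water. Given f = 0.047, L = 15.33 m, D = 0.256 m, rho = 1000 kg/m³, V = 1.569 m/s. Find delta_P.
Formula: \Delta P = f \frac{L}{D} \frac{\rho V^2}{2}
delta_P = 0.047·(15.33/0.256)·0.5·1000·1.569²/1000 = 3.464 kPa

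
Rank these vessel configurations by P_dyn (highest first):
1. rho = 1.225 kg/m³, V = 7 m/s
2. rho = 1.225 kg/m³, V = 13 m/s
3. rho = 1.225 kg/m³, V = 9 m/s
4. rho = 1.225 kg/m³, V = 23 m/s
Case 1: P_dyn = 0.03001 kPa
Case 2: P_dyn = 0.1035 kPa
Case 3: P_dyn = 0.04961 kPa
Case 4: P_dyn = 0.324 kPa
Ranking (highest first): 4, 2, 3, 1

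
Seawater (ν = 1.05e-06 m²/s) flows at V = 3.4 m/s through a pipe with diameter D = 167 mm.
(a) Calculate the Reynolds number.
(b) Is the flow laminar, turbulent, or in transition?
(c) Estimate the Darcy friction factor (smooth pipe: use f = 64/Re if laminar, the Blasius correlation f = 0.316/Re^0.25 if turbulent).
(a) Re = V·D/ν = 3.4·0.167/1.05e-06 = 540760
(b) Flow regime: turbulent (Re > 4000)
(c) Friction factor: f = 0.316/Re^0.25 = 0.316/540760^0.25 = 0.01165 (Blasius is strictly valid for Re ≲ 1e5; used here as the smooth-pipe estimate the problem specifies)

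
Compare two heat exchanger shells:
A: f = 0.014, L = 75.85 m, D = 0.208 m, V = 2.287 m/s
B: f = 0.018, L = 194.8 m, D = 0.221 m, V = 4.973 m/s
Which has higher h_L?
h_L(A) = 1.361 m, h_L(B) = 20 m. Answer: B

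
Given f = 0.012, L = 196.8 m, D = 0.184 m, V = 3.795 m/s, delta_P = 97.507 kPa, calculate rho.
Formula: \Delta P = f \frac{L}{D} \frac{\rho V^2}{2}
Substituting knowns: 97.507 = 0.012·(196.8/0.184)·0.5·rho·3.795²/1000
Solving for rho: rho = (97.507·1000)/(0.012·(196.8/0.184)·0.5·3.795²) = 1055 kg/m³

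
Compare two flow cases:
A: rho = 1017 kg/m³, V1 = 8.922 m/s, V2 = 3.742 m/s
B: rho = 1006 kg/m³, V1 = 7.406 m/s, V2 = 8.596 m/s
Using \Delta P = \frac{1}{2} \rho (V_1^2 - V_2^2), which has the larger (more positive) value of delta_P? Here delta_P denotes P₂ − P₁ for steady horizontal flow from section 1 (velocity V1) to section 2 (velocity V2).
delta_P(A) = 33.36 kPa, delta_P(B) = -9.578 kPa. Answer: A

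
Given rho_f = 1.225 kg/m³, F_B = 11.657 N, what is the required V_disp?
Formula: F_B = \rho_f g V_{disp}
Substituting knowns: 11.657 = 1.225·9.81·V_disp
Solving for V_disp: V_disp = 11.657/(1.225·9.81) = 0.97 m³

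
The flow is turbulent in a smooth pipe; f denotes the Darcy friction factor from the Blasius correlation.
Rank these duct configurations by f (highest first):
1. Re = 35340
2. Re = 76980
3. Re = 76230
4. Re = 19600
Case 1: f = 0.02305
Case 2: f = 0.01897
Case 3: f = 0.01902
Case 4: f = 0.02671
Ranking (highest first): 4, 1, 3, 2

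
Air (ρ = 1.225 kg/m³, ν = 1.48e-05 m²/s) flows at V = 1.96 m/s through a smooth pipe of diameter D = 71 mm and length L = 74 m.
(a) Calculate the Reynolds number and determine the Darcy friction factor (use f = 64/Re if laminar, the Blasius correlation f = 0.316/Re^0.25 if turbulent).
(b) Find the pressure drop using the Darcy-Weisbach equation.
(a) Re = V·D/ν = 1.96·0.071/1.48e-05 = 9402.7 → turbulent (Re > 4000); f = 0.316/Re^0.25 = 0.316/9402.7^0.25 = 0.03209
(b) Darcy-Weisbach: ΔP = f·(L/D)·½ρV²/1000 = 0.03209·(74/0.071)·½·1.225·1.96²/1000 = 0.0787 kPa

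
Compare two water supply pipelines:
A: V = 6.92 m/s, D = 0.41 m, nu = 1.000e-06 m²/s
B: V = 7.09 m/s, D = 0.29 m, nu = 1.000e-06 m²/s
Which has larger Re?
Re(A) = 2.837e+06, Re(B) = 2.056e+06. Answer: A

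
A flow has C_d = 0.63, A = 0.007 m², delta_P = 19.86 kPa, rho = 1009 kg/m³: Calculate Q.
Formula: Q = C_d A \sqrt{\frac{2 \Delta P}{\rho}}
Q = 0.63·0.007·√(2·(19.86·1000)/1009)·1000 = 27.67 L/s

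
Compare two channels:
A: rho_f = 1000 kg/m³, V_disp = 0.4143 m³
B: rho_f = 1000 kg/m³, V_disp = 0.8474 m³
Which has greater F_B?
F_B(A) = 4064 N, F_B(B) = 8313 N. Answer: B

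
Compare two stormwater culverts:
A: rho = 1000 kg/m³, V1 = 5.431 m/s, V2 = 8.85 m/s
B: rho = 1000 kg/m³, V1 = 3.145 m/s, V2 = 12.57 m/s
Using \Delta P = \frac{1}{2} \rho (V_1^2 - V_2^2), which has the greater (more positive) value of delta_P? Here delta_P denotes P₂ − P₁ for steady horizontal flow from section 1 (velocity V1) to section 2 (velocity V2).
delta_P(A) = -24.41 kPa, delta_P(B) = -74.06 kPa. Answer: A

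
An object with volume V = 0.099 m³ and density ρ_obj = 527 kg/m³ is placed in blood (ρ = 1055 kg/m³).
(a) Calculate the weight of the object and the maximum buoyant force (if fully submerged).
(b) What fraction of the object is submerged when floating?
(a) W=rho_obj*g*V=527*9.81*0.099=511.8 N; F_B(max)=rho*g*V=1055*9.81*0.099=1024.6 N
(b) Floating fraction=rho_obj/rho=527/1055=0.500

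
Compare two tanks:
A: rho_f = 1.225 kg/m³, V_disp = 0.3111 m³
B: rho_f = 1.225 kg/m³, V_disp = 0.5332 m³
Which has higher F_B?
F_B(A) = 3.739 N, F_B(B) = 6.408 N. Answer: B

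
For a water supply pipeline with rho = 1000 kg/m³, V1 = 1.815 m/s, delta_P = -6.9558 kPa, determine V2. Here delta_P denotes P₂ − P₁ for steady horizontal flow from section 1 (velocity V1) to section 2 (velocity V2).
Formula: \Delta P = \frac{1}{2} \rho (V_1^2 - V_2^2)
Substituting knowns: -6.9558 = 0.5·1000·(1.815² − V2²)/1000
Solving for V2: V2 = √(1.815² − 2·(-6.9558·1000)/1000) = 4.148 m/s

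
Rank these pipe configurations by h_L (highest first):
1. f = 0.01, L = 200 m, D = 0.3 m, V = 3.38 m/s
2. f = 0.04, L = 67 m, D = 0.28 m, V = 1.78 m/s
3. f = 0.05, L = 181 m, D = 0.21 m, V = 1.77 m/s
Case 1: h_L = 3.882 m
Case 2: h_L = 1.546 m
Case 3: h_L = 6.881 m
Ranking (highest first): 3, 1, 2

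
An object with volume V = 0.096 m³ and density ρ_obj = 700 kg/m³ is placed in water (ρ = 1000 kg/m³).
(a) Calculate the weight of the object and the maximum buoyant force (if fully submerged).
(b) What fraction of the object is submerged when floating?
(a) W=rho_obj*g*V=700*9.81*0.096=659.2 N; F_B(max)=rho*g*V=1000*9.81*0.096=941.8 N
(b) Floating fraction=rho_obj/rho=700/1000=0.700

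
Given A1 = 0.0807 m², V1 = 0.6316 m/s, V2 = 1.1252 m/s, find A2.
Formula: V_2 = \frac{A_1 V_1}{A_2}
Substituting knowns: 1.1252 = 0.0807·0.6316/A2
Solving for A2: A2 = 0.0807·0.6316/1.1252 = 0.0453 m²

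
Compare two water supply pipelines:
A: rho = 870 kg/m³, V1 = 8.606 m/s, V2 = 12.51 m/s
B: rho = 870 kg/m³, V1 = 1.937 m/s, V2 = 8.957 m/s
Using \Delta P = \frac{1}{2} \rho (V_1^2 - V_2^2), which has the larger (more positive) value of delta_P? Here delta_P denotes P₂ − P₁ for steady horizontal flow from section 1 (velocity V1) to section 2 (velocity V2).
delta_P(A) = -35.86 kPa, delta_P(B) = -33.27 kPa. Answer: B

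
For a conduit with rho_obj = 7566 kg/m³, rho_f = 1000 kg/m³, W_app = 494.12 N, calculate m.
Formula: W_{app} = mg\left(1 - \frac{\rho_f}{\rho_{obj}}\right)
Substituting knowns: 494.12 = m·9.81·(1 − 1000/7566)
Solving for m: m = 494.12/(9.81·(1 − 1000/7566)) = 58.04 kg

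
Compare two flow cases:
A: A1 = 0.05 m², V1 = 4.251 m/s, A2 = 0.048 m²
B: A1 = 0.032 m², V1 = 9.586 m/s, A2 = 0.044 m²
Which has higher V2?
V2(A) = 4.428 m/s, V2(B) = 6.972 m/s. Answer: B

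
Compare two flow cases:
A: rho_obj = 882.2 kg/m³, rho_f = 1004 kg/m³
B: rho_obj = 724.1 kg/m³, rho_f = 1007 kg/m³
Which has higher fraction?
fraction(A) = 0.8787, fraction(B) = 0.7191. Answer: A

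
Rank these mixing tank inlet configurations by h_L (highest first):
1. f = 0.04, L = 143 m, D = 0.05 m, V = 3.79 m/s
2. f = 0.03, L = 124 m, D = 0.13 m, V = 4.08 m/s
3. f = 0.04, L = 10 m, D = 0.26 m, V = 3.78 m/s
Case 1: h_L = 83.75 m
Case 2: h_L = 24.28 m
Case 3: h_L = 1.12 m
Ranking (highest first): 1, 2, 3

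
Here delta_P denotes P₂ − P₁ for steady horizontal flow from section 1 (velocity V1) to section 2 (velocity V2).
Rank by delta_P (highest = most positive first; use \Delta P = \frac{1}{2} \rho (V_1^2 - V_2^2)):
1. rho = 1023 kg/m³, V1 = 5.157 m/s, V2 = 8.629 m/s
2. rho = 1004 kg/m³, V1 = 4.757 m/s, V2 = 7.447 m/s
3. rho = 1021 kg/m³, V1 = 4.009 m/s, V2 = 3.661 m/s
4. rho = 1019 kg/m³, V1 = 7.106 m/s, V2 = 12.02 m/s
Case 1: delta_P = -24.48 kPa
Case 2: delta_P = -16.48 kPa
Case 3: delta_P = 1.363 kPa
Case 4: delta_P = -47.89 kPa
Ranking (highest first): 3, 2, 1, 4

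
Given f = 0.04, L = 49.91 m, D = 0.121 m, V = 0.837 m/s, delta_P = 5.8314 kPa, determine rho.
Formula: \Delta P = f \frac{L}{D} \frac{\rho V^2}{2}
Substituting knowns: 5.8314 = 0.04·(49.91/0.121)·0.5·rho·0.837²/1000
Solving for rho: rho = (5.8314·1000)/(0.04·(49.91/0.121)·0.5·0.837²) = 1009 kg/m³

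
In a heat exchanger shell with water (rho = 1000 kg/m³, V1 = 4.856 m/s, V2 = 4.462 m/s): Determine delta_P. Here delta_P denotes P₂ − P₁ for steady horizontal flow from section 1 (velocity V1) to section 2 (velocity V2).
Formula: \Delta P = \frac{1}{2} \rho (V_1^2 - V_2^2)
delta_P = 0.5·1000·(4.856² − 4.462²)/1000 = 1.836 kPa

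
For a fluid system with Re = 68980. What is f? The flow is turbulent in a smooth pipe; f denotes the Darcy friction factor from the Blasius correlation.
Formula: f = \frac{0.316}{Re^{0.25}}
f = 0.316/68980^0.25 = 0.0195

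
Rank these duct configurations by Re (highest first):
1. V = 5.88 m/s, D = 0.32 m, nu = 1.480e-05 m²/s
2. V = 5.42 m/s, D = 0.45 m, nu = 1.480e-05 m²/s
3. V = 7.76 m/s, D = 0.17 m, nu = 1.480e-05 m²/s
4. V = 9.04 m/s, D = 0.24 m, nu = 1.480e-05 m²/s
Case 1: Re = 127135
Case 2: Re = 164797
Case 3: Re = 89135
Case 4: Re = 146595
Ranking (highest first): 2, 4, 1, 3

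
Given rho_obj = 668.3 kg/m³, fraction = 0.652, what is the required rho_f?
Formula: f_{sub} = \frac{\rho_{obj}}{\rho_f}
Substituting knowns: 0.652 = 668.3/rho_f
Solving for rho_f: rho_f = 668.3/0.652 = 1025 kg/m³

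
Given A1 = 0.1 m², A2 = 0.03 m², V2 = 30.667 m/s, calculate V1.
Formula: V_2 = \frac{A_1 V_1}{A_2}
Substituting knowns: 30.667 = 0.1·V1/0.03
Solving for V1: V1 = 30.667·0.03/0.1 = 9.2 m/s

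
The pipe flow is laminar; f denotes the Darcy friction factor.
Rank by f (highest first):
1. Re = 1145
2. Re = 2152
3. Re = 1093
Case 1: f = 0.0559
Case 2: f = 0.02974
Case 3: f = 0.05855
Ranking (highest first): 3, 1, 2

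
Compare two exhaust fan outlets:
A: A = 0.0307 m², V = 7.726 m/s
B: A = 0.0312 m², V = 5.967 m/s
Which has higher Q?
Q(A) = 237.2 L/s, Q(B) = 186.2 L/s. Answer: A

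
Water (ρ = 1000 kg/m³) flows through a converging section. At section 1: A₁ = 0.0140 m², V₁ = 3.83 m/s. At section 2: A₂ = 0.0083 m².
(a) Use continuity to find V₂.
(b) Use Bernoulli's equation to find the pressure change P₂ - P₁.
(a) Continuity: A₁V₁=A₂V₂ -> V₂=A₁V₁/A₂=0.0140*3.83/0.0083=6.46 m/s
(b) Bernoulli: P₂-P₁=0.5*rho*(V₁^2-V₂^2)/1000=0.5*1000*(3.83^2-6.46^2)/1000=-13.53 kPa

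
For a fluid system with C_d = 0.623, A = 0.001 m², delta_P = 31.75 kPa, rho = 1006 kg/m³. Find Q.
Formula: Q = C_d A \sqrt{\frac{2 \Delta P}{\rho}}
Q = 0.623·0.001·√(2·(31.75·1000)/1006)·1000 = 4.95 L/s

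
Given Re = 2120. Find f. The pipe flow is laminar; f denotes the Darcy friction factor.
Formula: f = \frac{64}{Re}
f = 64/2120 = 0.03019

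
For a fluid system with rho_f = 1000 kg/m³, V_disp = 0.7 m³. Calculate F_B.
Formula: F_B = \rho_f g V_{disp}
F_B = 1000·9.81·0.7 = 6867 N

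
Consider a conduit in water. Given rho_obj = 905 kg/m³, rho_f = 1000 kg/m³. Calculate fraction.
Formula: f_{sub} = \frac{\rho_{obj}}{\rho_f}
fraction = 905/1000 = 0.905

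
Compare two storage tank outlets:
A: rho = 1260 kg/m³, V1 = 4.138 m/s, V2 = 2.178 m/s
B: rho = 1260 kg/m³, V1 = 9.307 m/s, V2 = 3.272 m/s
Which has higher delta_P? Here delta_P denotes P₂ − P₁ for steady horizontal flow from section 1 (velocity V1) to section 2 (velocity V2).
delta_P(A) = 7.799 kPa, delta_P(B) = 47.83 kPa. Answer: B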